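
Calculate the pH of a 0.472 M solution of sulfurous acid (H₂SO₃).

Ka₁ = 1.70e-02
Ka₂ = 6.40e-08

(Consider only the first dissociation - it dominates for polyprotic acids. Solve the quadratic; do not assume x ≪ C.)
pH = 1.09

x² + Ka₁·x − Ka₁·C = 0 with Ka₁ = 1.70e-02, C = 0.472.
x = (−Ka₁ + √(Ka₁² + 4·Ka₁·C))/2 = 8.1479e-02 M, so pH = 1.09.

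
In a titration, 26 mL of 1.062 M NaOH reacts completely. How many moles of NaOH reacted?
Moles = Molarity × Volume (L)
Moles = 1.062 M × 0.026 L = 0.02761 mol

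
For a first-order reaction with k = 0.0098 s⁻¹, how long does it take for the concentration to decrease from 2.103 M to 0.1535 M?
267.08 s

From ln[A] = ln[A]₀ - k·t: t = ln([A]₀/[A])/k = ln(2.103/0.1535)/0.0098 = ln(13.7003)/0.0098 = 2.6174/0.0098 = 267.08 s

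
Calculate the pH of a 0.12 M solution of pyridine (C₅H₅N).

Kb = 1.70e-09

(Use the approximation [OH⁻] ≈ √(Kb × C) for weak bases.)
pH = 9.15

[OH⁻] = √(Kb × C) = √(1.70e-09 × 0.12) = 1.4283e-05. pOH = 4.85, pH = 14 - pOH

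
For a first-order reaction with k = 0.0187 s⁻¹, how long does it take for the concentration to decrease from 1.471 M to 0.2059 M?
105.15 s

From ln[A] = ln[A]₀ - k·t: t = ln([A]₀/[A])/k = ln(1.471/0.2059)/0.0187 = ln(7.1442)/0.0187 = 1.9663/0.0187 = 105.15 s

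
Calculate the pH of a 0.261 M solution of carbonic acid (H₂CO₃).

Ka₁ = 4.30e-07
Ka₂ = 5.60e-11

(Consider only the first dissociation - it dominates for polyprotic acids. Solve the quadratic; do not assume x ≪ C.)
pH = 3.48

x² + Ka₁·x − Ka₁·C = 0 with Ka₁ = 4.30e-07, C = 0.261.
x = (−Ka₁ + √(Ka₁² + 4·Ka₁·C))/2 = 3.3479e-04 M, so pH = 3.48.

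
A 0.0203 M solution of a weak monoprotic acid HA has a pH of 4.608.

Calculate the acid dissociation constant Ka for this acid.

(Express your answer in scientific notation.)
K_a = 3.00e-08

[H⁺] = 10^(−pH) = 10^(−4.608) = 2.466e-05 M. For HA ⇌ H⁺ + A⁻, Ka = x²/(C − x) = (2.466e-05)²/(0.0203 − 2.466e-05) = 3.00e-08.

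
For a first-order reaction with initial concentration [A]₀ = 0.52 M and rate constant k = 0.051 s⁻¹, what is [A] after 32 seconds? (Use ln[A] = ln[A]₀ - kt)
0.1017 M

ln[A] = ln[A]₀ - k·t = ln(0.52) - (0.051)·(32) = -0.6539 - 1.6320 = -2.2859
[A] = e^(-2.2859) = 0.1017 M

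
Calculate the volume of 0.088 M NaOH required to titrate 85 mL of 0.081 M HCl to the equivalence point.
V_{base} = 78.2 mL

At equivalence: moles acid = moles base.
moles HCl = 0.081 M × 0.085 L = 0.006885 mol
V_NaOH = 0.006885 mol ÷ 0.088 M = 0.07824 L = 78.2 mL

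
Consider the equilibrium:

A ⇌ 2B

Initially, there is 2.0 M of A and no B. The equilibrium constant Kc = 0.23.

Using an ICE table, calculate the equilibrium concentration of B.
[B] = 0.623 M

ICE: [A] = 2.0 − x, [B] = 2x.
Kc = (2x)²/(2.0 − x) = 0.23 ⇒ 4x² + 0.23x − 0.46 = 0.
x = (−0.23 + √(0.23² + 4·4·0.46))/(2·4) = (−0.23 + √7.4129)/8 = 0.31158.
[B] = 2x = 0.623 M.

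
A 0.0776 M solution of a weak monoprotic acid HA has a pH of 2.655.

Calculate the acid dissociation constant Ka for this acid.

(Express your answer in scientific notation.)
K_a = 6.50e-05

[H⁺] = 10^(−pH) = 10^(−2.655) = 2.213e-03 M. For HA ⇌ H⁺ + A⁻, Ka = x²/(C − x) = (2.213e-03)²/(0.0776 − 2.213e-03) = 6.50e-05.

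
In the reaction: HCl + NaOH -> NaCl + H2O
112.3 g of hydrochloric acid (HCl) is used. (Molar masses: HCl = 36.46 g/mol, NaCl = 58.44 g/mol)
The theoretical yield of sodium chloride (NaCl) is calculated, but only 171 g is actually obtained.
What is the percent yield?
Moles of HCl = 112.3 g ÷ 36.46 g/mol = 3.08009 mol
Mole ratio: 1 mol NaCl / 1 mol HCl
Moles of NaCl = 3.08009 × (1/1) = 3.08009 mol
Theoretical yield = 3.08009 mol × 58.44 g/mol = 180 g
Actual yield = 171 g
Percent yield = (171 / 180) × 100% = 95.0%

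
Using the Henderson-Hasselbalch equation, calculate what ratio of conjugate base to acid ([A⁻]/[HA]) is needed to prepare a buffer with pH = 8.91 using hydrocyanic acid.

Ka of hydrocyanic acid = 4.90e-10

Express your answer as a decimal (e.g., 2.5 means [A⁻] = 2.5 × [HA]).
[A⁻]/[HA] = 0.398

pKa = −log(4.90e-10) = 9.3098. pH = pKa + log([A⁻]/[HA]). 8.91 = 9.3098 + log(ratio). log(ratio) = 8.91 − 9.3098 = -0.3998. ratio = 10^(-0.3998) = 0.398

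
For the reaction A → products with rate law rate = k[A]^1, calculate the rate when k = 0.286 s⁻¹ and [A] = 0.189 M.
0.05405 M/s

rate = k·[A]^1 = 0.286·(0.189)^1 = 0.286·0.189 = 0.05405 M/s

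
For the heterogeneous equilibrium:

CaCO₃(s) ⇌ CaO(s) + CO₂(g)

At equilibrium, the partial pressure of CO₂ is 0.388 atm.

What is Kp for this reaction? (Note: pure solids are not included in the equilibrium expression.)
K_p = 0.388

Solids (CaCO₃, CaO) have activity 1 and are excluded.
Kp = P(CO₂) = 0.388.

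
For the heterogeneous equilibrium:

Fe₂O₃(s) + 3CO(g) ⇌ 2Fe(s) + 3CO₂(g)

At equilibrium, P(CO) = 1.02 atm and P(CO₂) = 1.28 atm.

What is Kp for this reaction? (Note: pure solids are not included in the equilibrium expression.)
K_p = 1.976

Solids (Fe₂O₃, Fe) are excluded.
Kp = P(CO₂)³/P(CO)³ = (1.28)³/(1.02)³ = 2.097/1.061 = 1.976.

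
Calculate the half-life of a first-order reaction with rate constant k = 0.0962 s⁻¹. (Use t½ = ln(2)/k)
7.21 s

t½ = ln(2)/k = 0.6931/0.0962 = 7.21 s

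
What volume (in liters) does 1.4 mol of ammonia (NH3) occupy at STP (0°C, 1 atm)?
At STP, 1 mol of gas occupies 22.4 L
Volume = 1.4 mol × 22.4 L/mol = 31.36 L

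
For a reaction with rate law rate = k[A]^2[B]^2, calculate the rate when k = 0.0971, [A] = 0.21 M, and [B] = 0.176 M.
0.0001326 M/s

rate = k·[A]^2·[B]^2 = 0.0971·(0.21)^2·(0.176)^2 = 0.0971·0.0441·0.030976 = 0.0001326 M/s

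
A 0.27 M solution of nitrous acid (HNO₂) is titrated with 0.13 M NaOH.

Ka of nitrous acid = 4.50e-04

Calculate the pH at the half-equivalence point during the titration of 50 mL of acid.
pH = pKa = 3.35

At the half-equivalence point, [HA] = [A⁻], so by Henderson–Hasselbalch pH = pKa + log(1) = pKa.
pKa = −log(4.50e-04) = 3.35.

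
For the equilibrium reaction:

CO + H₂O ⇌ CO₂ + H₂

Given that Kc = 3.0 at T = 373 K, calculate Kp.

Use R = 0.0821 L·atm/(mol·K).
K_p = 3.0000

Δn = (moles gaseous products) − (moles gaseous reactants) = 0
T = 373 K; RT = 0.0821 × 373 = 30.6233
Kp = Kc·(RT)^Δn = 3.0 × (30.6233)^0 = 3.0 × 1 = 3.0000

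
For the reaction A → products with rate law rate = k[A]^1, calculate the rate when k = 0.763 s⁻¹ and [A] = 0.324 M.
0.2472 M/s

rate = k·[A]^1 = 0.763·(0.324)^1 = 0.763·0.324 = 0.2472 M/s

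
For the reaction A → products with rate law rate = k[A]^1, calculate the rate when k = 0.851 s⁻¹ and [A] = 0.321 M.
0.2732 M/s

rate = k·[A]^1 = 0.851·(0.321)^1 = 0.851·0.321 = 0.2732 M/s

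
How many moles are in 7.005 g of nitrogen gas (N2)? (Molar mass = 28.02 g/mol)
Moles = 7.005 g ÷ 28.02 g/mol = 0.25 mol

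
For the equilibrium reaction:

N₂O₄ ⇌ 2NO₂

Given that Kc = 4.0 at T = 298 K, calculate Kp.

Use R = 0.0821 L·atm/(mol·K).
K_p = 97.8632

Δn = (moles gaseous products) − (moles gaseous reactants) = 1
T = 298 K; RT = 0.0821 × 298 = 24.4658
Kp = Kc·(RT)^Δn = 4.0 × (24.4658)^1 = 4.0 × 24.4658 = 97.8632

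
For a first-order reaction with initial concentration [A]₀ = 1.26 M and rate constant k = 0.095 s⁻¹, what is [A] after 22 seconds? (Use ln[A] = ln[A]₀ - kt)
0.1558 M

ln[A] = ln[A]₀ - k·t = ln(1.26) - (0.095)·(22) = 0.2311 - 2.0900 = -1.8589
[A] = e^(-1.8589) = 0.1558 M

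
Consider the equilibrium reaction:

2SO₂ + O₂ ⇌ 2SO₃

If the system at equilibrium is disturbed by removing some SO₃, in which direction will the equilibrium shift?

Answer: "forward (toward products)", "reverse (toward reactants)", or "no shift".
forward (toward products)

Apply Le Chatelier's principle: system shifts to counteract the change.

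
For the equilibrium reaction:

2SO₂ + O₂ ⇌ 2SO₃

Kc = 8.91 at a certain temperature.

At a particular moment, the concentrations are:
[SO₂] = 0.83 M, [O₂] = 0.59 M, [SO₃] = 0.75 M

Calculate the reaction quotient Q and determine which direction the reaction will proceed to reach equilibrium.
Q = 1.384, Q < K, reaction proceeds forward (toward products)

Q = ([SO₃]^2) / ([SO₂]^2 × [O₂])
  = ((0.75)^2) / ((0.83)^2·(0.59)) = 0.5625/0.40645 = 1.384
Since Q = 1.384 < Kc = 8.91, the reaction proceeds forward (toward products) to reach equilibrium.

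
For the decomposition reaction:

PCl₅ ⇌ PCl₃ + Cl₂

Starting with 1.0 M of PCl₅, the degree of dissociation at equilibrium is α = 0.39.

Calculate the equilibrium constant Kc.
K_c = 0.2493

x = α·[A]₀ = 0.39 × 1.0 = 0.39 M dissociated.
At eq: [PCl₅] = 1.0 − 0.39 = 0.61 M; [PCl₃] = [Cl₂] = x = 0.39 M.
Kc = [PCl₃][Cl₂]/[PCl₅] = (0.39)²/0.61 = 0.2493.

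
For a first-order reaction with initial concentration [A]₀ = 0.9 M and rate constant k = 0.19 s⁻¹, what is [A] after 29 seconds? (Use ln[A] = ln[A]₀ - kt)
0.0036 M

ln[A] = ln[A]₀ - k·t = ln(0.9) - (0.19)·(29) = -0.1054 - 5.5100 = -5.6154
[A] = e^(-5.6154) = 0.0036 M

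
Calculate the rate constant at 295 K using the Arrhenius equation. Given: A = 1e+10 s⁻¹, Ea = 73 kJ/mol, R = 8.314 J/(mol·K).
1.18e-03 s⁻¹

k = A·exp(-Ea/(R·T)) = 1e+10·exp(-73000/(8.314·295)) = 1e+10·exp(-29.7640) = 1e+10·1.1849e-13 = 1.18e-03 s⁻¹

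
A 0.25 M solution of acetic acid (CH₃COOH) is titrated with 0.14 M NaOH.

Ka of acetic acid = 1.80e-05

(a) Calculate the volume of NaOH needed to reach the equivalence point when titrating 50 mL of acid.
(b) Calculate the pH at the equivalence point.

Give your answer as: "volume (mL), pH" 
V = 89.3 mL, pH = 8.85

(a) At equivalence: moles acid = moles base.
moles acid = 0.25 × 0.05 = 0.0125 mol; V_NaOH = 0.0125/0.14 = 0.08929 L = 89.3 mL.
(b) At equivalence, all acid → conjugate base A⁻ at [A⁻] = 0.0125/0.1393 = 0.08974 M.
Kb = Kw/Ka = 1.0e-14/1.80e-05 = 5.556e-10; [OH⁻] = √(Kb·[A⁻]) = 7.061e-06; pOH = 5.15; pH = 14 − pOH = 8.85.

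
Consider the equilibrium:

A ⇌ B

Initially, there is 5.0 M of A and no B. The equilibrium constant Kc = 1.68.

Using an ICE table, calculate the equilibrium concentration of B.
[B] = 3.134 M

ICE: [A] = 5.0 − x, [B] = x.
Kc = x/(5.0 − x) = 1.68 ⇒ x = 1.68·5.0/(1 + 1.68) = 8.4/2.68 = 3.134.
[B] = x = 3.134 M.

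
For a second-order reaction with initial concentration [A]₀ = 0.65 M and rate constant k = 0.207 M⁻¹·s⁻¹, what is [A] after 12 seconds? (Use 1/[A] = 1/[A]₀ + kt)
0.2486 M

1/[A] = 1/[A]₀ + k·t = 1/0.65 + (0.207)·(12) = 1.5385 + 2.4840 = 4.0225
[A] = 1/4.0225 = 0.2486 M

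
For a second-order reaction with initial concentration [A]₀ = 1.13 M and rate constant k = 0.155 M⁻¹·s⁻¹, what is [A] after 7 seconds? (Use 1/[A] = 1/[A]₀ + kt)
0.5076 M

1/[A] = 1/[A]₀ + k·t = 1/1.13 + (0.155)·(7) = 0.8850 + 1.0850 = 1.9700
[A] = 1/1.9700 = 0.5076 M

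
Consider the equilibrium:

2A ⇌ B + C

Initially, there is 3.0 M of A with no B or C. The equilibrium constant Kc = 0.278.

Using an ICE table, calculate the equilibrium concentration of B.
[B] = 0.770 M

ICE: [A] = 3.0 − 2x, [B] = [C] = x.
Kc = x²/(3.0 − 2x)² = 0.278 ⇒ √Kc = x/(3.0 − 2x).
x = √0.278·3.0/(1 + 2√0.278) = 0.52726·3.0/2.0545 = 0.7699.
[B] = x = 0.770 M.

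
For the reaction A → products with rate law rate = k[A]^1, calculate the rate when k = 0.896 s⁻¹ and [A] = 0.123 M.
0.1102 M/s

rate = k·[A]^1 = 0.896·(0.123)^1 = 0.896·0.123 = 0.1102 M/s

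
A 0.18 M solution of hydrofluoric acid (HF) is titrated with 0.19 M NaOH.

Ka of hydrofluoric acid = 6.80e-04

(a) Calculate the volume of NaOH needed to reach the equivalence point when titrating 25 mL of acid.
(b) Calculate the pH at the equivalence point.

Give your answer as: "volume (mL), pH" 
V = 23.7 mL, pH = 8.07

(a) At equivalence: moles acid = moles base.
moles acid = 0.18 × 0.025 = 0.0045 mol; V_NaOH = 0.0045/0.19 = 0.02368 L = 23.7 mL.
(b) At equivalence, all acid → conjugate base A⁻ at [A⁻] = 0.0045/0.04868 = 0.09243 M.
Kb = Kw/Ka = 1.0e-14/6.80e-04 = 1.471e-11; [OH⁻] = √(Kb·[A⁻]) = 1.166e-06; pOH = 5.93; pH = 14 − pOH = 8.07.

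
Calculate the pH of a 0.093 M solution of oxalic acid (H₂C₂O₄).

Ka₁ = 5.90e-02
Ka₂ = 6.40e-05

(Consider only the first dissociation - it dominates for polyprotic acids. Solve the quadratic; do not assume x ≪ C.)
pH = 1.30

x² + Ka₁·x − Ka₁·C = 0 with Ka₁ = 5.90e-02, C = 0.093.
x = (−Ka₁ + √(Ka₁² + 4·Ka₁·C))/2 = 5.0232e-02 M, so pH = 1.30.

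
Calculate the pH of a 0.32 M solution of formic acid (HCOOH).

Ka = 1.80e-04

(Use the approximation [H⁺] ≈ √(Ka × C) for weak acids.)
pH = 2.12

[H⁺] = √(Ka × C) = √(1.80e-04 × 0.32) = 7.5895e-03. pH = -log(7.5895e-03)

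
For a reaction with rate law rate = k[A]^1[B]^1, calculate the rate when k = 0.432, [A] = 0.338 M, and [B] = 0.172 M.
0.02511 M/s

rate = k·[A]^1·[B]^1 = 0.432·(0.338)^1·(0.172)^1 = 0.432·0.338·0.172 = 0.02511 M/s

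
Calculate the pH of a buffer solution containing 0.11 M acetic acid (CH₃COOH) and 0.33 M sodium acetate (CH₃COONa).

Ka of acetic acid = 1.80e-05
pH = 5.22

pKa = -log(1.80e-05) = 4.74. pH = pKa + log([A⁻]/[HA]) = 4.74 + log(0.33/0.11)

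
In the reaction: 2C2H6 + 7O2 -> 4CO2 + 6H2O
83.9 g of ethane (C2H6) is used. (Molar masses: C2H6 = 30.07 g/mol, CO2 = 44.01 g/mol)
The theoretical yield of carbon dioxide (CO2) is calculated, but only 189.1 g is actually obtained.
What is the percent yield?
Moles of C2H6 = 83.9 g ÷ 30.07 g/mol = 2.79016 mol
Mole ratio: 4 mol CO2 / 2 mol C2H6
Moles of CO2 = 2.79016 × (4/2) = 5.58031 mol
Theoretical yield = 5.58031 mol × 44.01 g/mol = 245.59 g
Actual yield = 189.1 g
Percent yield = (189.1 / 245.59) × 100% = 77.0%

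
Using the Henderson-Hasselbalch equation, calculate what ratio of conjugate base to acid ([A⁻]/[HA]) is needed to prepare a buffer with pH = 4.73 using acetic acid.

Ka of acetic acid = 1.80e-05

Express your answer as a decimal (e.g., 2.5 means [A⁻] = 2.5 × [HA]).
[A⁻]/[HA] = 0.967

pKa = −log(1.80e-05) = 4.7447. pH = pKa + log([A⁻]/[HA]). 4.73 = 4.7447 + log(ratio). log(ratio) = 4.73 − 4.7447 = -0.0147. ratio = 10^(-0.0147) = 0.967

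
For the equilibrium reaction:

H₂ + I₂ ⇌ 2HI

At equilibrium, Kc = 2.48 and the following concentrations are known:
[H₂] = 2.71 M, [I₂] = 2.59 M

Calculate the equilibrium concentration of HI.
[HI] = 4.1722 M

Kc = ([HI]^2) / ([H₂] × [I₂]) = 2.48
[HI]^2 = Kc · (reactant terms)/(other product terms) = 2.48 · 7.0189 / 1 = 17.407
[HI] = (17.407)^(1/2) = 4.1722 M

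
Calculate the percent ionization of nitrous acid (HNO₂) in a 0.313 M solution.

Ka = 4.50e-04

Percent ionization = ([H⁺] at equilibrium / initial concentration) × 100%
Percent ionization = 3.72%

Let x = [H⁺]. Ka = x²/(C - x) ⇒ x² + (4.50e-04)x - (4.50e-04)(0.313) = 0. x = 1.1645e-02. Percent = (1.1645e-02/0.313) × 100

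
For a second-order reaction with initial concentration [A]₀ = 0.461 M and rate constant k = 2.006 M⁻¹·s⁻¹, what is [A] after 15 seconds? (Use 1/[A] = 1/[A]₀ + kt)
0.0310 M

1/[A] = 1/[A]₀ + k·t = 1/0.461 + (2.006)·(15) = 2.1692 + 30.0900 = 32.2592
[A] = 1/32.2592 = 0.0310 M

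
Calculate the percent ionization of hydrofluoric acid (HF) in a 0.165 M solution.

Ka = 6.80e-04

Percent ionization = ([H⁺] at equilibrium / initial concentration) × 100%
Percent ionization = 6.22%

Let x = [H⁺]. Ka = x²/(C - x) ⇒ x² + (6.80e-04)x - (6.80e-04)(0.165) = 0. x = 1.0258e-02. Percent = (1.0258e-02/0.165) × 100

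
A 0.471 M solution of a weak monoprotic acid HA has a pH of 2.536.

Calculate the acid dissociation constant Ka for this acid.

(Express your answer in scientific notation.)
K_a = 1.81e-05

[H⁺] = 10^(−pH) = 10^(−2.536) = 2.911e-03 M. For HA ⇌ H⁺ + A⁻, Ka = x²/(C − x) = (2.911e-03)²/(0.471 − 2.911e-03) = 1.81e-05.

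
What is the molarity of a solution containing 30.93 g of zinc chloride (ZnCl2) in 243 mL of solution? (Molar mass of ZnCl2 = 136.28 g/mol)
Moles of ZnCl2 = 30.93 g ÷ 136.28 g/mol = 0.226959 mol
Volume = 243 mL = 0.243 L
Molarity = 0.226959 mol ÷ 0.243 L = 0.934 M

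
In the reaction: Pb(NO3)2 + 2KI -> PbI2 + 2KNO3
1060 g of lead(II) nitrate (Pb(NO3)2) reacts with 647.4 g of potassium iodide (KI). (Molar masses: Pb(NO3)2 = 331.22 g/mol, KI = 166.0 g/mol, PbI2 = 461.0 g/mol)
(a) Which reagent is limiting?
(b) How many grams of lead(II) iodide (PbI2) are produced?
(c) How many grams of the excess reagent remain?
(a) KI, (b) 898.9 g, (c) 414.1 g

Moles of Pb(NO3)2 = 1060 g ÷ 331.22 g/mol = 3.20029 mol
Moles of KI = 647.4 g ÷ 166.0 g/mol = 3.9 mol
Moles ÷ coefficient: Pb(NO3)2: 3.20029/1 = 3.2, KI: 3.9/2 = 1.95
(a) KI has the smaller value, so KI is the limiting reagent.
(b) Moles of PbI2 = 3.9 mol KI × (1/2) = 1.95 mol; mass = 1.95 mol × 461.0 g/mol = 898.9 g
(c) Pb(NO3)2 consumed = 3.9 × (1/2) = 1.95 mol; remaining = 3.20029 − 1.95 = 1.25029 mol; mass = 1.25029 mol × 331.22 g/mol = 414.1 g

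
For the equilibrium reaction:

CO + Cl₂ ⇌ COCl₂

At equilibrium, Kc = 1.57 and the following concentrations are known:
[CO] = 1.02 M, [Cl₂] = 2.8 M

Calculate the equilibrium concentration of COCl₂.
[COCl₂] = 4.4839 M

Kc = ([COCl₂]) / ([CO] × [Cl₂]) = 1.57
[COCl₂]^1 = Kc · (reactant terms)/(other product terms) = 1.57 · 2.856 / 1 = 4.4839
[COCl₂] = 4.4839 M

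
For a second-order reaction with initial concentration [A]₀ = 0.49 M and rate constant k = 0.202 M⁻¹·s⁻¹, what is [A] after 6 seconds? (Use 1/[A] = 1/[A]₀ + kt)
0.3074 M

1/[A] = 1/[A]₀ + k·t = 1/0.49 + (0.202)·(6) = 2.0408 + 1.2120 = 3.2528
[A] = 1/3.2528 = 0.3074 M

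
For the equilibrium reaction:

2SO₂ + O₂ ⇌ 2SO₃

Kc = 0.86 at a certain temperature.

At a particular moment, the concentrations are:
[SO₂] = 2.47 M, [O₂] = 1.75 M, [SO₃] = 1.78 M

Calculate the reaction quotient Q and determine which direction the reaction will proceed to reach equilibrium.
Q = 0.297, Q < K, reaction proceeds forward (toward products)

Q = ([SO₃]^2) / ([SO₂]^2 × [O₂])
  = ((1.78)^2) / ((2.47)^2·(1.75)) = 3.1684/10.677 = 0.2968
Since Q = 0.2968 < Kc = 0.86, the reaction proceeds forward (toward products) to reach equilibrium.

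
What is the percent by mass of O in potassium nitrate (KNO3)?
Mass of O in formula = 16.0 × 3 = 48 g/mol
Molar mass = 101.11 g/mol
% O = (48/101.11) × 100% = 47.47%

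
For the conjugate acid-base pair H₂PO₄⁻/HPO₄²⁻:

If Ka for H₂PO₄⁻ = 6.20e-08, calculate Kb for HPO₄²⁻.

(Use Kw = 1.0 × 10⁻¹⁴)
K_b = 1.61e-07

Conjugate acid-base pairs differ by one H⁺. Ka × Kb = Kw for a conjugate pair.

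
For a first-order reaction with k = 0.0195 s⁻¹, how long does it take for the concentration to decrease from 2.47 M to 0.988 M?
46.99 s

From ln[A] = ln[A]₀ - k·t: t = ln([A]₀/[A])/k = ln(2.47/0.988)/0.0195 = ln(2.5000)/0.0195 = 0.9163/0.0195 = 46.99 s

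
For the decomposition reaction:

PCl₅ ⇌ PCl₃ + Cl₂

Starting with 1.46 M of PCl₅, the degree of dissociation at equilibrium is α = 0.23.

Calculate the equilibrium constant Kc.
K_c = 0.1003

x = α·[A]₀ = 0.23 × 1.46 = 0.3358 M dissociated.
At eq: [PCl₅] = 1.46 − 0.3358 = 1.124 M; [PCl₃] = [Cl₂] = x = 0.3358 M.
Kc = [PCl₃][Cl₂]/[PCl₅] = (0.3358)²/1.124 = 0.1003.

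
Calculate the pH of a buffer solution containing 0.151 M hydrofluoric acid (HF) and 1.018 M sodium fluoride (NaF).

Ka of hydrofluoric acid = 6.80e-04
pH = 4.00

pKa = -log(6.80e-04) = 3.17. pH = pKa + log([A⁻]/[HA]) = 3.17 + log(1.018/0.151)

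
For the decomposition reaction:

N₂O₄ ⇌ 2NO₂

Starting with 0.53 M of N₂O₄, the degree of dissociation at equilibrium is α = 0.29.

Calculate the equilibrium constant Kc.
K_c = 0.2511

x = α·[A]₀ = 0.29 × 0.53 = 0.1537 M dissociated.
At eq: [N₂O₄] = 0.53 − 0.1537 = 0.3763 M; [NO₂] = 2x = 0.3074 M.
Kc = [NO₂]²/[N₂O₄] = (0.3074)²/0.3763 = 0.2511.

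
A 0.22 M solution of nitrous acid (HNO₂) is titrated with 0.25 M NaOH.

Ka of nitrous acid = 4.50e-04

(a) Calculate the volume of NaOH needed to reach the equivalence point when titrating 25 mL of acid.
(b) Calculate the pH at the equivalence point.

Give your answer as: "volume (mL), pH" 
V = 22.0 mL, pH = 8.21

(a) At equivalence: moles acid = moles base.
moles acid = 0.22 × 0.025 = 0.0055 mol; V_NaOH = 0.0055/0.25 = 0.022 L = 22.0 mL.
(b) At equivalence, all acid → conjugate base A⁻ at [A⁻] = 0.0055/0.047 = 0.117 M.
Kb = Kw/Ka = 1.0e-14/4.50e-04 = 2.222e-11; [OH⁻] = √(Kb·[A⁻]) = 1.613e-06; pOH = 5.79; pH = 14 − pOH = 8.21.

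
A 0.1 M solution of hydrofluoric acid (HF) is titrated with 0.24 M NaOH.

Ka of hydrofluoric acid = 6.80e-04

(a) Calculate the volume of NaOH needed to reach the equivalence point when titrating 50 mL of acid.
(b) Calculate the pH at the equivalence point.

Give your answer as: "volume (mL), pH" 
V = 20.8 mL, pH = 8.01

(a) At equivalence: moles acid = moles base.
moles acid = 0.1 × 0.05 = 0.005 mol; V_NaOH = 0.005/0.24 = 0.02083 L = 20.8 mL.
(b) At equivalence, all acid → conjugate base A⁻ at [A⁻] = 0.005/0.07083 = 0.07059 M.
Kb = Kw/Ka = 1.0e-14/6.80e-04 = 1.471e-11; [OH⁻] = √(Kb·[A⁻]) = 1.019e-06; pOH = 5.99; pH = 14 − pOH = 8.01.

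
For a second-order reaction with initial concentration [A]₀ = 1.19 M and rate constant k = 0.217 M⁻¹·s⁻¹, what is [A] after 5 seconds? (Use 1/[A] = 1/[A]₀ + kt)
0.5194 M

1/[A] = 1/[A]₀ + k·t = 1/1.19 + (0.217)·(5) = 0.8403 + 1.0850 = 1.9253
[A] = 1/1.9253 = 0.5194 M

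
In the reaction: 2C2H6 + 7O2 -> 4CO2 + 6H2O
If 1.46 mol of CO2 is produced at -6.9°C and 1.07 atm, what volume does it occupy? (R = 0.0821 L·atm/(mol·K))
T = -6.9°C + 273.15 = 266.25 K
V = nRT/P = (1.46 × 0.0821 × 266.25) / 1.07
V = 29.83 L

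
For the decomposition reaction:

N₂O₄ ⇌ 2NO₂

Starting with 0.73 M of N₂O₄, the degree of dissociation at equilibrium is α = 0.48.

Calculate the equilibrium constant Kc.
K_c = 1.2938

x = α·[A]₀ = 0.48 × 0.73 = 0.3504 M dissociated.
At eq: [N₂O₄] = 0.73 − 0.3504 = 0.3796 M; [NO₂] = 2x = 0.7008 M.
Kc = [NO₂]²/[N₂O₄] = (0.7008)²/0.3796 = 1.294.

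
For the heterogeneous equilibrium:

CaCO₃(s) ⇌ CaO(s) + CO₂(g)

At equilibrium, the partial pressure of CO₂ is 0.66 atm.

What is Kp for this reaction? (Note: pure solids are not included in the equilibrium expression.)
K_p = 0.66

Solids (CaCO₃, CaO) have activity 1 and are excluded.
Kp = P(CO₂) = 0.66.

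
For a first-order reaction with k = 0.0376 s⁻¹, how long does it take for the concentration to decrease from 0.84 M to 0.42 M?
18.43 s

From ln[A] = ln[A]₀ - k·t: t = ln([A]₀/[A])/k = ln(0.84/0.42)/0.0376 = ln(2.0000)/0.0376 = 0.6931/0.0376 = 18.43 s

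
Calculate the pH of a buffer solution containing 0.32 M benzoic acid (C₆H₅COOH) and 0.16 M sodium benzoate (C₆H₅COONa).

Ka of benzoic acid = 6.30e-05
pH = 3.90

pKa = -log(6.30e-05) = 4.20. pH = pKa + log([A⁻]/[HA]) = 4.20 + log(0.16/0.32)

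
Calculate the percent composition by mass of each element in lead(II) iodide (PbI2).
Pb: 44.95%, I: 55.05%

Molar mass of PbI2 = 461.0 g/mol
% Pb = (1 × 207.2) / 461.0 × 100% = 207.2 / 461.0 × 100% = 44.95%
% I = (2 × 126.9) / 461.0 × 100% = 253.8 / 461.0 × 100% = 55.05%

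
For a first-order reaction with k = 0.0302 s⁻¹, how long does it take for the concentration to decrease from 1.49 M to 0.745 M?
22.95 s

From ln[A] = ln[A]₀ - k·t: t = ln([A]₀/[A])/k = ln(1.49/0.745)/0.0302 = ln(2.0000)/0.0302 = 0.6931/0.0302 = 22.95 s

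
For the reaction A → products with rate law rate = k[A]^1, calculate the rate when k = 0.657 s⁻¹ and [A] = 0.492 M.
0.3232 M/s

rate = k·[A]^1 = 0.657·(0.492)^1 = 0.657·0.492 = 0.3232 M/s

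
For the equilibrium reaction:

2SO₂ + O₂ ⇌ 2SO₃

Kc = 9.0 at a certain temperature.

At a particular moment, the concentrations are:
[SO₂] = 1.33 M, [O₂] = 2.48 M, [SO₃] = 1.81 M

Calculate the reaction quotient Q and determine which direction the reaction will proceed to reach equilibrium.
Q = 0.747, Q < K, reaction proceeds forward (toward products)

Q = ([SO₃]^2) / ([SO₂]^2 × [O₂])
  = ((1.81)^2) / ((1.33)^2·(2.48)) = 3.2761/4.3869 = 0.7468
Since Q = 0.7468 < Kc = 9.0, the reaction proceeds forward (toward products) to reach equilibrium.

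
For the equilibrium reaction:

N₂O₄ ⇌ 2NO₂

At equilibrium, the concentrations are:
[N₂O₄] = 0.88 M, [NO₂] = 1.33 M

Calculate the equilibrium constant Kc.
K_c = 2.0101

Kc = ([NO₂]^2) / ([N₂O₄])
   = ((1.33)^2) / ((0.88))
   = 1.7689 / 0.88 = 2.0101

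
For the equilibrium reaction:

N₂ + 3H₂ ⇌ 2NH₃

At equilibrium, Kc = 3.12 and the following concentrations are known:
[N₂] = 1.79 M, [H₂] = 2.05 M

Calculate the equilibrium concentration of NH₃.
[NH₃] = 6.9364 M

Kc = ([NH₃]^2) / ([N₂] × [H₂]^3) = 3.12
[NH₃]^2 = Kc · (reactant terms)/(other product terms) = 3.12 · 15.421 / 1 = 48.114
[NH₃] = (48.114)^(1/2) = 6.9364 M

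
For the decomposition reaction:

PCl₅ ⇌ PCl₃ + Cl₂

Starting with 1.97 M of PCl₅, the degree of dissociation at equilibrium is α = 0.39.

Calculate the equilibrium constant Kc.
K_c = 0.4912

x = α·[A]₀ = 0.39 × 1.97 = 0.7683 M dissociated.
At eq: [PCl₅] = 1.97 − 0.7683 = 1.202 M; [PCl₃] = [Cl₂] = x = 0.7683 M.
Kc = [PCl₃][Cl₂]/[PCl₅] = (0.7683)²/1.202 = 0.4912.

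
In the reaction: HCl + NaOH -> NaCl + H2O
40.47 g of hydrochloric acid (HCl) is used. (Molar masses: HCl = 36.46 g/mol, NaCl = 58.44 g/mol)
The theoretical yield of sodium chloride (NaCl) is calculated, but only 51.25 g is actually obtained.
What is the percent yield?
Moles of HCl = 40.47 g ÷ 36.46 g/mol = 1.10998 mol
Mole ratio: 1 mol NaCl / 1 mol HCl
Moles of NaCl = 1.10998 × (1/1) = 1.10998 mol
Theoretical yield = 1.10998 mol × 58.44 g/mol = 64.867 g
Actual yield = 51.25 g
Percent yield = (51.25 / 64.867) × 100% = 79.0%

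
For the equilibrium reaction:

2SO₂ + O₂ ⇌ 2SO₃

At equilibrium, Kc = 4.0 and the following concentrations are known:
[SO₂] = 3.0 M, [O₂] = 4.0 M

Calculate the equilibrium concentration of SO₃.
[SO₃] = 12.0000 M

Kc = ([SO₃]^2) / ([SO₂]^2 × [O₂]) = 4.0
[SO₃]^2 = Kc · (reactant terms)/(other product terms) = 4.0 · 36 / 1 = 144
[SO₃] = (144)^(1/2) = 12.0000 M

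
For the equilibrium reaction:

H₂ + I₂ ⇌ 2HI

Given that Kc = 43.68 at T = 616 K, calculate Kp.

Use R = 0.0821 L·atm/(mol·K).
K_p = 43.6800

Δn = (moles gaseous products) − (moles gaseous reactants) = 0
T = 616 K; RT = 0.0821 × 616 = 50.5736
Kp = Kc·(RT)^Δn = 43.68 × (50.5736)^0 = 43.68 × 1 = 43.6800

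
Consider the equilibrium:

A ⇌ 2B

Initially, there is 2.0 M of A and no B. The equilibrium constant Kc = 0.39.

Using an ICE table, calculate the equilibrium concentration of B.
[B] = 0.791 M

ICE: [A] = 2.0 − x, [B] = 2x.
Kc = (2x)²/(2.0 − x) = 0.39 ⇒ 4x² + 0.39x − 0.78 = 0.
x = (−0.39 + √(0.39² + 4·4·0.78))/(2·4) = (−0.39 + √12.632)/8 = 0.39552.
[B] = 2x = 0.791 M.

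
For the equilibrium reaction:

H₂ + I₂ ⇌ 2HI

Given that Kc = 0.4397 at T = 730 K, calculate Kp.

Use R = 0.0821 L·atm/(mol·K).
K_p = 0.4397

Δn = (moles gaseous products) − (moles gaseous reactants) = 0
T = 730 K; RT = 0.0821 × 730 = 59.933
Kp = Kc·(RT)^Δn = 0.4397 × (59.933)^0 = 0.4397 × 1 = 0.4397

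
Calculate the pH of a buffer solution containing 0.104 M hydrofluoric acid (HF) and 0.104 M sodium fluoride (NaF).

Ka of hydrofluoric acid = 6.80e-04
pH = 3.17

pKa = -log(6.80e-04) = 3.17. pH = pKa + log([A⁻]/[HA]) = 3.17 + log(0.104/0.104)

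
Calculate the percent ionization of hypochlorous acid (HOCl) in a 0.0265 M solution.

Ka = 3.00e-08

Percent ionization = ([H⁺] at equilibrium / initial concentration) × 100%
Percent ionization = 0.106%

Let x = [H⁺]. Ka = x²/(C - x) ⇒ x² + (3.00e-08)x - (3.00e-08)(0.0265) = 0. x = 2.8181e-05. Percent = (2.8181e-05/0.0265) × 100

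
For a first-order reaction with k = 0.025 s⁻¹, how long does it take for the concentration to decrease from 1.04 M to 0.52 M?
27.73 s

From ln[A] = ln[A]₀ - k·t: t = ln([A]₀/[A])/k = ln(1.04/0.52)/0.025 = ln(2.0000)/0.025 = 0.6931/0.025 = 27.73 s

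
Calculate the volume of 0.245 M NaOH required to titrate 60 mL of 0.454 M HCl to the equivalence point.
V_{base} = 111.2 mL

At equivalence: moles acid = moles base.
moles HCl = 0.454 M × 0.06 L = 0.02724 mol
V_NaOH = 0.02724 mol ÷ 0.245 M = 0.1112 L = 111.2 mL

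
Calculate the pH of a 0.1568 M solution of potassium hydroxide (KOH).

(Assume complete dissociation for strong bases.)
pH = 13.20

[OH⁻] = 0.1568 M for strong base. pOH = -log[OH⁻] = 0.80, pH = 14 - pOH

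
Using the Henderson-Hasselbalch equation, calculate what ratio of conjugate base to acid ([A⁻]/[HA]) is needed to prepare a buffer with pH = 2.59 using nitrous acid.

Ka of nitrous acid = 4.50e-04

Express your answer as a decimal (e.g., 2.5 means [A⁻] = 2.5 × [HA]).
[A⁻]/[HA] = 0.175

pKa = −log(4.50e-04) = 3.3468. pH = pKa + log([A⁻]/[HA]). 2.59 = 3.3468 + log(ratio). log(ratio) = 2.59 − 3.3468 = -0.7568. ratio = 10^(-0.7568) = 0.175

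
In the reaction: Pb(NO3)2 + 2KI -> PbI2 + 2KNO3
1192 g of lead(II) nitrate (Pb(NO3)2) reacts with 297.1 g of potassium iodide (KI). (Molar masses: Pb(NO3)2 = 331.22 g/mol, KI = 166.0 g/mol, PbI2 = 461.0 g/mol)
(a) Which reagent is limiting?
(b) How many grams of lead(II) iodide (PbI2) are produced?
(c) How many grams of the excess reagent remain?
(a) KI, (b) 412.5 g, (c) 895.6 g

Moles of Pb(NO3)2 = 1192 g ÷ 331.22 g/mol = 3.59882 mol
Moles of KI = 297.1 g ÷ 166.0 g/mol = 1.78976 mol
Moles ÷ coefficient: Pb(NO3)2: 3.59882/1 = 3.599, KI: 1.78976/2 = 0.8949
(a) KI has the smaller value, so KI is the limiting reagent.
(b) Moles of PbI2 = 1.78976 mol KI × (1/2) = 0.89488 mol; mass = 0.89488 mol × 461.0 g/mol = 412.5 g
(c) Pb(NO3)2 consumed = 1.78976 × (1/2) = 0.89488 mol; remaining = 3.59882 − 0.89488 = 2.70394 mol; mass = 2.70394 mol × 331.22 g/mol = 895.6 g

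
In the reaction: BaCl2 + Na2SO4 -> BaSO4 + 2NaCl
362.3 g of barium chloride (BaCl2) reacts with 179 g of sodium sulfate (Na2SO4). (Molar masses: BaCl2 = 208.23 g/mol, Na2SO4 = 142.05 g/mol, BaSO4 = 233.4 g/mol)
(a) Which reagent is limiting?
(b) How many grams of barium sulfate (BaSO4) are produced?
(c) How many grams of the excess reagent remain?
(a) Na2SO4, (b) 294.1 g, (c) 99.91 g

Moles of BaCl2 = 362.3 g ÷ 208.23 g/mol = 1.7399 mol
Moles of Na2SO4 = 179 g ÷ 142.05 g/mol = 1.26012 mol
Moles ÷ coefficient: BaCl2: 1.7399/1 = 1.74, Na2SO4: 1.26012/1 = 1.26
(a) Na2SO4 has the smaller value, so Na2SO4 is the limiting reagent.
(b) Moles of BaSO4 = 1.26012 mol Na2SO4 × (1/1) = 1.26012 mol; mass = 1.26012 mol × 233.4 g/mol = 294.1 g
(c) BaCl2 consumed = 1.26012 × (1/1) = 1.26012 mol; remaining = 1.7399 − 1.26012 = 0.479783 mol; mass = 0.479783 mol × 208.23 g/mol = 99.91 g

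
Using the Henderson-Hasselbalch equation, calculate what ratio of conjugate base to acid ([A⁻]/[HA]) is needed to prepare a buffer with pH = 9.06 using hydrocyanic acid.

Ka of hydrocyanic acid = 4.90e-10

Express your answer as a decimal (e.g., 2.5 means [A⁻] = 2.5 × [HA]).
[A⁻]/[HA] = 0.563

pKa = −log(4.90e-10) = 9.3098. pH = pKa + log([A⁻]/[HA]). 9.06 = 9.3098 + log(ratio). log(ratio) = 9.06 − 9.3098 = -0.2498. ratio = 10^(-0.2498) = 0.563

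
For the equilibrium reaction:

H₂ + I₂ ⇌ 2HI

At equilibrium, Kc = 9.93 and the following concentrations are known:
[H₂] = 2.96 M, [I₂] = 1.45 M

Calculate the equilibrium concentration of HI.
[HI] = 6.5284 M

Kc = ([HI]^2) / ([H₂] × [I₂]) = 9.93
[HI]^2 = Kc · (reactant terms)/(other product terms) = 9.93 · 4.292 / 1 = 42.62
[HI] = (42.62)^(1/2) = 6.5284 M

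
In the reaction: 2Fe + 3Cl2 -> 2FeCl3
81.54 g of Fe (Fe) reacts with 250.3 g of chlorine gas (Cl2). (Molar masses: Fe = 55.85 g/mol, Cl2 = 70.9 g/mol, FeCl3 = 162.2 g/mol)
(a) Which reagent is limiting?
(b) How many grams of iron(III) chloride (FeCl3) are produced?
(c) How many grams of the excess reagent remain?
(a) Fe, (b) 236.8 g, (c) 95.03 g

Moles of Fe = 81.54 g ÷ 55.85 g/mol = 1.45998 mol
Moles of Cl2 = 250.3 g ÷ 70.9 g/mol = 3.53032 mol
Moles ÷ coefficient: Fe: 1.45998/2 = 0.73, Cl2: 3.53032/3 = 1.177
(a) Fe has the smaller value, so Fe is the limiting reagent.
(b) Moles of FeCl3 = 1.45998 mol Fe × (2/2) = 1.45998 mol; mass = 1.45998 mol × 162.2 g/mol = 236.8 g
(c) Cl2 consumed = 1.45998 × (3/2) = 2.18997 mol; remaining = 3.53032 − 2.18997 = 1.34035 mol; mass = 1.34035 mol × 70.9 g/mol = 95.03 g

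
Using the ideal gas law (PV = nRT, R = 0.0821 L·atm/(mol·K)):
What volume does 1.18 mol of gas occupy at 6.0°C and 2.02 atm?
T = 6.0°C + 273.15 = 279.15 K
V = nRT/P = (1.18 × 0.0821 × 279.15) / 2.02
V = 13.39 L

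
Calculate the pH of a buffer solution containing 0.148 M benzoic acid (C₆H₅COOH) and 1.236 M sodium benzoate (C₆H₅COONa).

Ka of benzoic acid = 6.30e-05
pH = 5.12

pKa = -log(6.30e-05) = 4.20. pH = pKa + log([A⁻]/[HA]) = 4.20 + log(1.236/0.148)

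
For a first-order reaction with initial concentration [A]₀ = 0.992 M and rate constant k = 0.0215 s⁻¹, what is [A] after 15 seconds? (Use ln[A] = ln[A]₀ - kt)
0.7185 M

ln[A] = ln[A]₀ - k·t = ln(0.992) - (0.0215)·(15) = -0.0080 - 0.3225 = -0.3305
[A] = e^(-0.3305) = 0.7185 M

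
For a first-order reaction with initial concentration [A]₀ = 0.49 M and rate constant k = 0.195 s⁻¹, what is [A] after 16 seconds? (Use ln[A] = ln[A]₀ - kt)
0.0216 M

ln[A] = ln[A]₀ - k·t = ln(0.49) - (0.195)·(16) = -0.7133 - 3.1200 = -3.8333
[A] = e^(-3.8333) = 0.0216 M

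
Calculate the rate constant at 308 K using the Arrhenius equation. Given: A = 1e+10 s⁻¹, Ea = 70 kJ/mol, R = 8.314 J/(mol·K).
1.34e-02 s⁻¹

k = A·exp(-Ea/(R·T)) = 1e+10·exp(-70000/(8.314·308)) = 1e+10·exp(-27.3361) = 1e+10·1.3430e-12 = 1.34e-02 s⁻¹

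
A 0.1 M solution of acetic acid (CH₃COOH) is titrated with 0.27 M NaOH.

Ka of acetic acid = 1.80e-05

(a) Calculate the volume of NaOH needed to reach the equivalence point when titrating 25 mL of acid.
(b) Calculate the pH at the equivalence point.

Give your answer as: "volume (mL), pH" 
V = 9.3 mL, pH = 8.80

(a) At equivalence: moles acid = moles base.
moles acid = 0.1 × 0.025 = 0.0025 mol; V_NaOH = 0.0025/0.27 = 0.009259 L = 9.3 mL.
(b) At equivalence, all acid → conjugate base A⁻ at [A⁻] = 0.0025/0.03426 = 0.07297 M.
Kb = Kw/Ka = 1.0e-14/1.80e-05 = 5.556e-10; [OH⁻] = √(Kb·[A⁻]) = 6.367e-06; pOH = 5.20; pH = 14 − pOH = 8.80.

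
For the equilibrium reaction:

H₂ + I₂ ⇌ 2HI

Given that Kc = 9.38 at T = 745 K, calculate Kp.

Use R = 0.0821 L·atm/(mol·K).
K_p = 9.3800

Δn = (moles gaseous products) − (moles gaseous reactants) = 0
T = 745 K; RT = 0.0821 × 745 = 61.1645
Kp = Kc·(RT)^Δn = 9.38 × (61.1645)^0 = 9.38 × 1 = 9.3800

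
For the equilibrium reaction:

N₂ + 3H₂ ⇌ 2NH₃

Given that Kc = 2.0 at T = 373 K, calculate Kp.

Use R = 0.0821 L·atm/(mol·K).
K_p = 0.0021

Δn = (moles gaseous products) − (moles gaseous reactants) = -2
T = 373 K; RT = 0.0821 × 373 = 30.6233
Kp = Kc·(RT)^Δn = 2.0 × (30.6233)^-2 = 2.0 × 0.00106634 = 0.0021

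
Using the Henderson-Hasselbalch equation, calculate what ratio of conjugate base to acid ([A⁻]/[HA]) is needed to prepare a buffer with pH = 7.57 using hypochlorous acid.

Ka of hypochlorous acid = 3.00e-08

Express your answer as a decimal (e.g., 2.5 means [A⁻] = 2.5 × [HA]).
[A⁻]/[HA] = 1.115

pKa = −log(3.00e-08) = 7.5229. pH = pKa + log([A⁻]/[HA]). 7.57 = 7.5229 + log(ratio). log(ratio) = 7.57 − 7.5229 = 0.0471. ratio = 10^(0.0471) = 1.115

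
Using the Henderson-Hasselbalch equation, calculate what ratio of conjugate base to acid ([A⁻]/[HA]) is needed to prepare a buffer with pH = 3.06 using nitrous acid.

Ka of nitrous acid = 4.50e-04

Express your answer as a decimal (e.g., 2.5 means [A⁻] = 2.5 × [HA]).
[A⁻]/[HA] = 0.517

pKa = −log(4.50e-04) = 3.3468. pH = pKa + log([A⁻]/[HA]). 3.06 = 3.3468 + log(ratio). log(ratio) = 3.06 − 3.3468 = -0.2868. ratio = 10^(-0.2868) = 0.517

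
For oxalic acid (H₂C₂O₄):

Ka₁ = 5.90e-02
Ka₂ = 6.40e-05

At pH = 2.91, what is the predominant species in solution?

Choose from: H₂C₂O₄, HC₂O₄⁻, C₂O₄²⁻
HC₂O₄⁻

pKa1 = 1.23, pKa2 = 4.19. Each pKa is the crossover between adjacent species; pH = 2.91 lies in the region where HC₂O₄⁻ predominates.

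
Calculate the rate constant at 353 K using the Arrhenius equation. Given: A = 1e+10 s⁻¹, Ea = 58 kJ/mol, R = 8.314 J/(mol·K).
2.61e+01 s⁻¹

k = A·exp(-Ea/(R·T)) = 1e+10·exp(-58000/(8.314·353)) = 1e+10·exp(-19.7626) = 1e+10·2.6135e-09 = 2.61e+01 s⁻¹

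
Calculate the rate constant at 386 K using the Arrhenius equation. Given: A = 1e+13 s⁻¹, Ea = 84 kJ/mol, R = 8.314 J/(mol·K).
4.29e+01 s⁻¹

k = A·exp(-Ea/(R·T)) = 1e+13·exp(-84000/(8.314·386)) = 1e+13·exp(-26.1747) = 1e+13·4.2901e-12 = 4.29e+01 s⁻¹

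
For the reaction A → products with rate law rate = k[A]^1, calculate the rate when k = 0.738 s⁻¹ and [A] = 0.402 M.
0.2967 M/s

rate = k·[A]^1 = 0.738·(0.402)^1 = 0.738·0.402 = 0.2967 M/s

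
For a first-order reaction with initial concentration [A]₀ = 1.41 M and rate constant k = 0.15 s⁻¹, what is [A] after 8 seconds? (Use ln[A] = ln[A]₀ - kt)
0.4247 M

ln[A] = ln[A]₀ - k·t = ln(1.41) - (0.15)·(8) = 0.3436 - 1.2000 = -0.8564
[A] = e^(-0.8564) = 0.4247 M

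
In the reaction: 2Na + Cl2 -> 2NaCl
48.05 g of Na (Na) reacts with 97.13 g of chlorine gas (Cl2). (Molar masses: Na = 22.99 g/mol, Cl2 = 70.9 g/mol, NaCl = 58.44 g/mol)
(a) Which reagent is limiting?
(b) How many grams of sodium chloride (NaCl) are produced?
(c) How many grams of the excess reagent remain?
(a) Na, (b) 122.1 g, (c) 23.04 g

Moles of Na = 48.05 g ÷ 22.99 g/mol = 2.09004 mol
Moles of Cl2 = 97.13 g ÷ 70.9 g/mol = 1.36996 mol
Moles ÷ coefficient: Na: 2.09004/2 = 1.045, Cl2: 1.36996/1 = 1.37
(a) Na has the smaller value, so Na is the limiting reagent.
(b) Moles of NaCl = 2.09004 mol Na × (2/2) = 2.09004 mol; mass = 2.09004 mol × 58.44 g/mol = 122.1 g
(c) Cl2 consumed = 2.09004 × (1/2) = 1.04502 mol; remaining = 1.36996 − 1.04502 = 0.324938 mol; mass = 0.324938 mol × 70.9 g/mol = 23.04 g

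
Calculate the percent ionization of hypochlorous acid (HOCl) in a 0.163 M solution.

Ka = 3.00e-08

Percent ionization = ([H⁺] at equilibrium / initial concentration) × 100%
Percent ionization = 0.0429%

Let x = [H⁺]. Ka = x²/(C - x) ⇒ x² + (3.00e-08)x - (3.00e-08)(0.163) = 0. x = 6.9914e-05. Percent = (6.9914e-05/0.163) × 100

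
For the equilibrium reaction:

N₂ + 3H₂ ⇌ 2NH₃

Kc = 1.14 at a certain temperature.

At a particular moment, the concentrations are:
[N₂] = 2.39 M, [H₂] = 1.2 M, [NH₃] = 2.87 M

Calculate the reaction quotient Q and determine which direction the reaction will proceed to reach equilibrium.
Q = 1.994, Q > K, reaction proceeds reverse (toward reactants)

Q = ([NH₃]^2) / ([N₂] × [H₂]^3)
  = ((2.87)^2) / ((2.39)·(1.2)^3) = 8.2369/4.1299 = 1.994
Since Q = 1.994 > Kc = 1.14, the reaction proceeds reverse (toward reactants) to reach equilibrium.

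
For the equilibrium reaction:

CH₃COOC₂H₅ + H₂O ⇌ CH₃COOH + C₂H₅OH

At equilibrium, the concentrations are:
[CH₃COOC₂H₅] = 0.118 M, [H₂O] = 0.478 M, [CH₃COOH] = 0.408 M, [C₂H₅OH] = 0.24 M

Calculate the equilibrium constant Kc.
K_c = 1.7360

Kc = ([CH₃COOH] × [C₂H₅OH]) / ([CH₃COOC₂H₅] × [H₂O])
   = ((0.408)·(0.24)) / ((0.118)·(0.478))
   = 0.09792 / 0.056404 = 1.7360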